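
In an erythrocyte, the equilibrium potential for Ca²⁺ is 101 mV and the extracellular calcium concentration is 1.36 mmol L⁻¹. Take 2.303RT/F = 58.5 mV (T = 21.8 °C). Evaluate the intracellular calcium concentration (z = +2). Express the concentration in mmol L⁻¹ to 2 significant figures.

0.00048 mmol L⁻¹

Nernst: E = (58.5/2) · log₁₀([out]/[in]), so log₁₀([out]/[in]) = 101.0 × 2 / 58.5 = 3.4530.
[out]/[in] = 10^(3.4530) = 2838.
[in] = 1.36 / 2838 = 0.0004792 mmol L⁻¹.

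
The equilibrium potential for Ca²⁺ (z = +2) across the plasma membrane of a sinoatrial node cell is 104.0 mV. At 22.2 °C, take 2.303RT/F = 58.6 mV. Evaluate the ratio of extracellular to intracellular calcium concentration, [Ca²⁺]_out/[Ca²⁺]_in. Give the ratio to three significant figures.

3540

log₁₀([out]/[in]) = E·z/(58.6) = 104.0 × 2 / 58.6 = 3.5495
[out]/[in] = 10^(3.5495) = 3544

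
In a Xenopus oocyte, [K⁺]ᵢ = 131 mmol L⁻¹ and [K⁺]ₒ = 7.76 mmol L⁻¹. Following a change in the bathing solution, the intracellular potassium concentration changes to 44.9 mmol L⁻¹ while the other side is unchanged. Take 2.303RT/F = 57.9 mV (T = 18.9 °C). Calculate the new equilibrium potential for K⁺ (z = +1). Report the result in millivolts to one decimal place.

After the shift: [K⁺]_out = 7.76, [K⁺]_in = 44.9 mmol L⁻¹.
E_new = (57.9/1)·log₁₀(7.76/44.9) = 57.90 · (-0.7624) = -44.14 mV

-44.1 mV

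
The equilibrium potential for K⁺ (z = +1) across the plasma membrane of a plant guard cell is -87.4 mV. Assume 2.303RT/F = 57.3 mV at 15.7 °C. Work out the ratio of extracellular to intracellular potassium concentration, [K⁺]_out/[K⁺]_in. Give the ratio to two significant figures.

log₁₀([out]/[in]) = E·z/(57.3) = -87.4 × 1 / 57.3 = -1.5253
[out]/[in] = 10^(-1.5253) = 0.02983

0.030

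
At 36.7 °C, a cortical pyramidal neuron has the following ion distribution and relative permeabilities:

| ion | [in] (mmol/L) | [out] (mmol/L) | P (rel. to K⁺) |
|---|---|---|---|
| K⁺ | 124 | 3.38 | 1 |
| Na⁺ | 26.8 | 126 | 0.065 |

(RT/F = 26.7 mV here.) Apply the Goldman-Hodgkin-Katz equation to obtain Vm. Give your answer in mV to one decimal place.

Vm = 26.7 · ln[(Σ P·[cation]ₒ + Σ P·[anion]ᵢ) / (Σ P·[cation]ᵢ + Σ P·[anion]ₒ)]
Numerator = 1×3.38 + 0.065×126 = 11.57
Denominator = 1×124 + 0.065×26.8 = 125.7
Vm = 26.7 · ln(0.092014) = 26.7 × (-2.3858) = -63.70 mV

-63.7 mV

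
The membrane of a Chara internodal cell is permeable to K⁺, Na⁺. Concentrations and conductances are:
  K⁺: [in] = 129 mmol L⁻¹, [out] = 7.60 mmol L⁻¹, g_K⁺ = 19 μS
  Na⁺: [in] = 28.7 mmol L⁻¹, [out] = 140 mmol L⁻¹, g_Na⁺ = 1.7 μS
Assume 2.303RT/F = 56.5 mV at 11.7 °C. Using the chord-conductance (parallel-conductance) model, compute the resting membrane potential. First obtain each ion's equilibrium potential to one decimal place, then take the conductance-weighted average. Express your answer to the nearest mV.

-61 mV

E_K⁺ = (56.5/1)·log₁₀(7.60/129) = -69.5 mV
E_Na⁺ = (56.5/1)·log₁₀(140/28.7) = 38.9 mV
Vm = (Σ gᵢEᵢ)/(Σ gᵢ) = (19·-69.5 + 1.7·38.9) / (19 + 1.7)
= -1254.37 / 20.7 = -60.60 mV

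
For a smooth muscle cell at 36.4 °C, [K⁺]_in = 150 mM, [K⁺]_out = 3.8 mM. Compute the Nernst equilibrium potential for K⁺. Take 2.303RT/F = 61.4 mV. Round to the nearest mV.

E = (61.4/z) · log₁₀([K⁺]_out/[K⁺]_in) with z = +1.
= (61.4/1) · log₁₀(3.8/150) = 61.40 · log₁₀(0.02533)
= 61.40 · (-1.5963) = -98.01 mV

-98 mV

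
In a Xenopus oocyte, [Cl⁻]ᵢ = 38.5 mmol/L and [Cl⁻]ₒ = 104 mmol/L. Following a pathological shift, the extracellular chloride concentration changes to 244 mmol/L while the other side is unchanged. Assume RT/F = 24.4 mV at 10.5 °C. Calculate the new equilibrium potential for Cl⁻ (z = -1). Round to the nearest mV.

-45 mV

After the shift: [Cl⁻]_out = 244, [Cl⁻]_in = 38.5 mmol/L.
E_new = (24.4/-1)·ln(244/38.5) = -24.40 · (1.8465) = -45.05 mV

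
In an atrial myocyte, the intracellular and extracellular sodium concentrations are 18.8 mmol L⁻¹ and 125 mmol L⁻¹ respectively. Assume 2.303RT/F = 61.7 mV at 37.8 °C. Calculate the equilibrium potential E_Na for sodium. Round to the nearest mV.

51 mV

E = (61.7/z) · log₁₀([Na⁺]_out/[Na⁺]_in) with z = +1.
= (61.7/1) · log₁₀(125/18.8) = 61.70 · log₁₀(6.649)
= 61.70 · (0.8228) = 50.76 mV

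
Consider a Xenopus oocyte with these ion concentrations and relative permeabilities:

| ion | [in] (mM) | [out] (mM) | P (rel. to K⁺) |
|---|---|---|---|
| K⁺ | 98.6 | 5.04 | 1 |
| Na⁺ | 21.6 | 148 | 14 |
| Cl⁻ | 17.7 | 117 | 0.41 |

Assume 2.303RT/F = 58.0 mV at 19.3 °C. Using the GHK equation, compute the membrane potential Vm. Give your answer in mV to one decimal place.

Vm = 58.0 · log₁₀[(Σ P·[cation]ₒ + Σ P·[anion]ᵢ) / (Σ P·[cation]ᵢ + Σ P·[anion]ₒ)]
Numerator = 1×5.04 + 14×148 + 0.41×17.7 = 2084
Denominator = 1×98.6 + 14×21.6 + 0.41×117 = 449
Vm = 58.0 · log₁₀(4.6424) = 58.0 × (0.6667) = 38.67 mV

38.7 mV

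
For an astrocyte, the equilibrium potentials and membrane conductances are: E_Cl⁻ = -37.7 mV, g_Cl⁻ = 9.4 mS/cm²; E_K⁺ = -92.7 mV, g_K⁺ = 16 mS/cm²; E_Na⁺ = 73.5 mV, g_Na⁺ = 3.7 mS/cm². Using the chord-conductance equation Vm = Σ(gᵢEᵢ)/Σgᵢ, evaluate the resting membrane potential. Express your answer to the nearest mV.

Σ gᵢEᵢ = 9.4·(-37.7) + 16·(-92.7) + 3.7·(73.5) = -1565.63
Σ gᵢ = 9.4 + 16 + 3.7 = 29.1
Vm = -1565.63 / 29.1 = -53.80 mV

-54 mV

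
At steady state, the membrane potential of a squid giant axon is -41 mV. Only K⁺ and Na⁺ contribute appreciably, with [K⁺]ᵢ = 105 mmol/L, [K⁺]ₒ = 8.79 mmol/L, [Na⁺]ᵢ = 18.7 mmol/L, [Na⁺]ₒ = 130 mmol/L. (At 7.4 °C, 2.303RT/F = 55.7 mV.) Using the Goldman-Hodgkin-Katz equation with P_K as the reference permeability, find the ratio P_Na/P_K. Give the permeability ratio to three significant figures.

0.0829

Let α = P_Na/P_K. GHK: Vm = 55.7·log₁₀[(Kₒ + α·Naₒ)/(Kᵢ + α·Naᵢ)].
10^(Vm/55.7) = 10^(-41.0/55.7) = 0.18362
So 0.18362·(Kᵢ + α·Naᵢ) = Kₒ + α·Naₒ → α = (0.18362·105.0 − 8.79) / (130.0 − 0.18362·18.7)
α = (19.28 − 8.79) / (130.0 − 3.434) = 10.49/126.6 = 0.08288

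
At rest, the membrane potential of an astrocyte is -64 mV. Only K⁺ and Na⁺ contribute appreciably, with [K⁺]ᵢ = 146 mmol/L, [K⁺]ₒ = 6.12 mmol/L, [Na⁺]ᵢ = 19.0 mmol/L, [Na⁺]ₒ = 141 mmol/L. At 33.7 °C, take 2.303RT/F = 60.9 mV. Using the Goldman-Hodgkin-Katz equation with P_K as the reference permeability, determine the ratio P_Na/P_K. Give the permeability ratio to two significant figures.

0.049

Let α = P_Na/P_K. GHK: Vm = 60.9·log₁₀[(Kₒ + α·Naₒ)/(Kᵢ + α·Naᵢ)].
10^(Vm/60.9) = 10^(-64.0/60.9) = 0.08894
So 0.08894·(Kᵢ + α·Naᵢ) = Kₒ + α·Naₒ → α = (0.08894·146.0 − 6.12) / (141.0 − 0.08894·19.0)
α = (12.99 − 6.12) / (141.0 − 1.69) = 6.865/139.3 = 0.04928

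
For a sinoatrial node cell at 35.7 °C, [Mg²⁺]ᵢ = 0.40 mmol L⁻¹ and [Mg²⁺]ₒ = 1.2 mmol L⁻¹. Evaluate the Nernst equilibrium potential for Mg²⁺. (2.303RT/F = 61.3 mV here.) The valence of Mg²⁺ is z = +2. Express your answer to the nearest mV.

15 mV

E = (61.3/z) · log₁₀([Mg²⁺]_out/[Mg²⁺]_in) with z = +2.
= (61.3/2) · log₁₀(1.2/0.40) = 30.65 · log₁₀(3)
= 30.65 · (0.4771) = 14.62 mV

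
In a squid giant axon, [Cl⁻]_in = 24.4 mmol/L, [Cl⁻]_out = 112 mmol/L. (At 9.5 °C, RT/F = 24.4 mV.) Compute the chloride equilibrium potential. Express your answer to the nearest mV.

E = (24.4/z) · ln([Cl⁻]_out/[Cl⁻]_in) with z = -1.
For an anion, dividing by z = -1 reverses the sign.
= (24.4/-1) · ln(112/24.4) = -24.40 · ln(4.59)
= -24.40 · (1.5239) = -37.18 mV

-37 mV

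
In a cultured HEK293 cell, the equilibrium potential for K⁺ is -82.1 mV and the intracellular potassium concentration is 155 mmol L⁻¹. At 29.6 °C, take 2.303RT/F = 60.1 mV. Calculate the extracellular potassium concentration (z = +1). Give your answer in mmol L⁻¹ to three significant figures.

Nernst: E = (60.1/1) · log₁₀([out]/[in]), so log₁₀([out]/[in]) = -82.1 × 1 / 60.1 = -1.3661.
[out]/[in] = 10^(-1.3661) = 0.04305.
[out] = 0.04305 × 155 = 6.672 mmol L⁻¹.

6.67 mmol L⁻¹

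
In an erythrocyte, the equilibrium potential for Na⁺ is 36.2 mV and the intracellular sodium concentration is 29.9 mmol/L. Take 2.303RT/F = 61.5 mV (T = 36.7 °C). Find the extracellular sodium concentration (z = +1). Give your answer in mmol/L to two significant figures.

Nernst: E = (61.5/1) · log₁₀([out]/[in]), so log₁₀([out]/[in]) = 36.2 × 1 / 61.5 = 0.5886.
[out]/[in] = 10^(0.5886) = 3.878.
[out] = 3.878 × 29.9 = 116 mmol/L.

120 mmol/L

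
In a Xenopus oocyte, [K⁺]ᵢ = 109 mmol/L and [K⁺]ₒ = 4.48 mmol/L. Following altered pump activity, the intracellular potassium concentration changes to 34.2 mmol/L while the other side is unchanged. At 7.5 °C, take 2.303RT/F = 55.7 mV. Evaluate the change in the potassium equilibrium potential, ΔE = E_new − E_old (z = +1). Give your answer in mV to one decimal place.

E_old = (55.7/1)·log₁₀(4.48/109) = -77.21 mV
E_new = (55.7/1)·log₁₀(4.48/34.2) = -49.17 mV
ΔE = -49.17 − (-77.21) = 28.04 mV

28.0 mV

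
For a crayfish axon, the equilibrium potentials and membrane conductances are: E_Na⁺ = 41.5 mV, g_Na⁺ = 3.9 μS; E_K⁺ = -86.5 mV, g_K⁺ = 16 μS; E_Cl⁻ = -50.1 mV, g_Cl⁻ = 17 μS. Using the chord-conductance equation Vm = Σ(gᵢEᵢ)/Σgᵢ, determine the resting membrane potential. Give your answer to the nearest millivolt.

-56 mV

Σ gᵢEᵢ = 3.9·(41.5) + 16·(-86.5) + 17·(-50.1) = -2073.85
Σ gᵢ = 3.9 + 16 + 17 = 36.9
Vm = -2073.85 / 36.9 = -56.20 mV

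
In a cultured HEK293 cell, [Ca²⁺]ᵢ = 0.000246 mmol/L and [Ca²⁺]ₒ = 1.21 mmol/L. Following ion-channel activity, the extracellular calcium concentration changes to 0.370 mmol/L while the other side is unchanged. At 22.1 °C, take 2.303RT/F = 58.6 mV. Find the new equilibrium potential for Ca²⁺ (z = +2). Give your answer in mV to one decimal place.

After the shift: [Ca²⁺]_out = 0.370, [Ca²⁺]_in = 0.000246 mmol/L.
E_new = (58.6/2)·log₁₀(0.370/0.000246) = 29.30 · (3.1773) = 93.09 mV

93.1 mV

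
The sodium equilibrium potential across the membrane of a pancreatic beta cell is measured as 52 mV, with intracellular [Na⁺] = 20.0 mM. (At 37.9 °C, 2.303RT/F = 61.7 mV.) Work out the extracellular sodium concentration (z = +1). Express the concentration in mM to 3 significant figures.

139 mM

Nernst: E = (61.7/1) · log₁₀([out]/[in]), so log₁₀([out]/[in]) = 52.0 × 1 / 61.7 = 0.8428.
[out]/[in] = 10^(0.8428) = 6.963.
[out] = 6.963 × 20.0 = 139.3 mM.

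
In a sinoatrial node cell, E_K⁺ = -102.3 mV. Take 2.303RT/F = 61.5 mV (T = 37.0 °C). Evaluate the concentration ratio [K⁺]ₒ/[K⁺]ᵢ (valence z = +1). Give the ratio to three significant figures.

0.0217

log₁₀([out]/[in]) = E·z/(61.5) = -102.3 × 1 / 61.5 = -1.6634
[out]/[in] = 10^(-1.6634) = 0.02171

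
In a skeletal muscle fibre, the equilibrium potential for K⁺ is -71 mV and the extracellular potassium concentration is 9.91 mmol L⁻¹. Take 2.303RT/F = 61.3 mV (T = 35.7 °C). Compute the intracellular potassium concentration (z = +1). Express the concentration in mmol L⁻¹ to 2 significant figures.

140 mmol L⁻¹

Nernst: E = (61.3/1) · log₁₀([out]/[in]), so log₁₀([out]/[in]) = -71.0 × 1 / 61.3 = -1.1582.
[out]/[in] = 10^(-1.1582) = 0.06946.
[in] = 9.91 / 0.06946 = 142.7 mmol L⁻¹.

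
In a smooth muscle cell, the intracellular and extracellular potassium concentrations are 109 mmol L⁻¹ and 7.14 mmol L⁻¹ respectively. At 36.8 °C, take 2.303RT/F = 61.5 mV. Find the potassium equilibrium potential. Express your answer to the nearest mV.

-73 mV

E = (61.5/z) · log₁₀([K⁺]_out/[K⁺]_in) with z = +1.
= (61.5/1) · log₁₀(7.14/109) = 61.50 · log₁₀(0.0655)
= 61.50 · (-1.1837) = -72.80 mV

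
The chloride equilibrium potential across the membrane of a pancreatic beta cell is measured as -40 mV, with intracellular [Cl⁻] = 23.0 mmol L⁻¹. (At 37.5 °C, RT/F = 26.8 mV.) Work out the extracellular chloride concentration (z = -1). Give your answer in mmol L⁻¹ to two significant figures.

100 mmol L⁻¹

Nernst: E = (26.8/-1) · ln([out]/[in]), so ln([out]/[in]) = -40.0 × -1 / 26.8 = 1.4925.
[out]/[in] = e^(1.4925) = 4.448.
[out] = 4.448 × 23.0 = 102.3 mmol L⁻¹.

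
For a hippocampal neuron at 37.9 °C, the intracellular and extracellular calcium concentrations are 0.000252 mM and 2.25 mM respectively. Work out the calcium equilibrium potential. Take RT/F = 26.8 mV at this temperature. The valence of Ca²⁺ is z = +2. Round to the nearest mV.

E = (26.8/z) · ln([Ca²⁺]_out/[Ca²⁺]_in) with z = +2.
= (26.8/2) · ln(2.25/0.000252) = 13.40 · ln(8929)
= 13.40 · (9.0970) = 121.90 mV

122 mV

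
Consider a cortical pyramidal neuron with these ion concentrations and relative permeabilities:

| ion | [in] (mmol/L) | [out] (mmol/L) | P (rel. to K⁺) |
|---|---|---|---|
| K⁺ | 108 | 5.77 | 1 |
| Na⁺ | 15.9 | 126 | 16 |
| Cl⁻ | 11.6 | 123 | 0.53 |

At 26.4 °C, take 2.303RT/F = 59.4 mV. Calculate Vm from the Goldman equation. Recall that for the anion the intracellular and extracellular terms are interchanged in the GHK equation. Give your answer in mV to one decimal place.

Vm = 59.4 · log₁₀[(Σ P·[cation]ₒ + Σ P·[anion]ᵢ) / (Σ P·[cation]ᵢ + Σ P·[anion]ₒ)]
Numerator = 1×5.77 + 16×126 + 0.53×11.6 = 2028
Denominator = 1×108 + 16×15.9 + 0.53×123 = 427.6
Vm = 59.4 · log₁₀(4.7427) = 59.4 × (0.6760) = 40.16 mV

40.2 mV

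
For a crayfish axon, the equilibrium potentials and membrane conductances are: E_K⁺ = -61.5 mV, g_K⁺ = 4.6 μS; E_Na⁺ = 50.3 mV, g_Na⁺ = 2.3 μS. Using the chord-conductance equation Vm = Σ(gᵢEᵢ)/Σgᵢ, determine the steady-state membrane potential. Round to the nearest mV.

Σ gᵢEᵢ = 4.6·(-61.5) + 2.3·(50.3) = -167.21
Σ gᵢ = 4.6 + 2.3 = 6.9
Vm = -167.21 / 6.9 = -24.23 mV

-24 mV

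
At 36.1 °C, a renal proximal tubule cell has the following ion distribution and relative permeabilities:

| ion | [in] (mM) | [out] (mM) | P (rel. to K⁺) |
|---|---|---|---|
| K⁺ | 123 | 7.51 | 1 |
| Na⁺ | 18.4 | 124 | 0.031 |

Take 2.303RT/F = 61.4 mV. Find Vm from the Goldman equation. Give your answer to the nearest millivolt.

Vm = 61.4 · log₁₀[(Σ P·[cation]ₒ + Σ P·[anion]ᵢ) / (Σ P·[cation]ᵢ + Σ P·[anion]ₒ)]
Numerator = 1×7.51 + 0.031×124 = 11.35
Denominator = 1×123 + 0.031×18.4 = 123.6
Vm = 61.4 · log₁₀(0.091883) = 61.4 × (-1.0368) = -63.66 mV

-64 mV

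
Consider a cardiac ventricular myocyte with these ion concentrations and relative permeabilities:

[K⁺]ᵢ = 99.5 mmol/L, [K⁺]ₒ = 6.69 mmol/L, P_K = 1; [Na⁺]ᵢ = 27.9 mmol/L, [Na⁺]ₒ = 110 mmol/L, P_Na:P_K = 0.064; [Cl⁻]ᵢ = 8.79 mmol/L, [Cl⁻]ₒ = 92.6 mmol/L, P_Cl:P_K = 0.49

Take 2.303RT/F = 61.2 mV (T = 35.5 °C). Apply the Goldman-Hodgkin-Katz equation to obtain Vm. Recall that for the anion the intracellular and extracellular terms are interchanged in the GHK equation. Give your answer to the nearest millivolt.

Vm = 61.2 · log₁₀[(Σ P·[cation]ₒ + Σ P·[anion]ᵢ) / (Σ P·[cation]ᵢ + Σ P·[anion]ₒ)]
Numerator = 1×6.69 + 0.064×110 + 0.49×8.79 = 18.04
Denominator = 1×99.5 + 0.064×27.9 + 0.49×92.6 = 146.7
Vm = 61.2 · log₁₀(0.12299) = 61.2 × (-0.9101) = -55.70 mV

-56 mV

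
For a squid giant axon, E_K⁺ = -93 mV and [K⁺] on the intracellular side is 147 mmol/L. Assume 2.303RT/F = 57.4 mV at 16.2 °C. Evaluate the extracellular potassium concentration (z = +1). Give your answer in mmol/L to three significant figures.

Nernst: E = (57.4/1) · log₁₀([out]/[in]), so log₁₀([out]/[in]) = -93.0 × 1 / 57.4 = -1.6202.
[out]/[in] = 10^(-1.6202) = 0.02398.
[out] = 0.02398 × 147 = 3.525 mmol/L.

3.52 mmol/L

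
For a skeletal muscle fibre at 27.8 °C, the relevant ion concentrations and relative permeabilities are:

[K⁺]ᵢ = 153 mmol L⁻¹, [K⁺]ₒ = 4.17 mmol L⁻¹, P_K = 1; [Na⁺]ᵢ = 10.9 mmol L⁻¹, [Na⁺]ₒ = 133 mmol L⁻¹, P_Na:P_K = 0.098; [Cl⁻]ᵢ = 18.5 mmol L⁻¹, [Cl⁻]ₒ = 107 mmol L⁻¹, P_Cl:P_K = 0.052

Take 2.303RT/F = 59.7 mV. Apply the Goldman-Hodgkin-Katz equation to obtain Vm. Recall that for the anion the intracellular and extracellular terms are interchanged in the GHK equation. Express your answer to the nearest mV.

Vm = 59.7 · log₁₀[(Σ P·[cation]ₒ + Σ P·[anion]ᵢ) / (Σ P·[cation]ᵢ + Σ P·[anion]ₒ)]
Numerator = 1×4.17 + 0.098×133 + 0.052×18.5 = 18.17
Denominator = 1×153 + 0.098×10.9 + 0.052×107 = 159.6
Vm = 59.7 · log₁₀(0.1138) = 59.7 × (-0.9439) = -56.35 mV

-56 mV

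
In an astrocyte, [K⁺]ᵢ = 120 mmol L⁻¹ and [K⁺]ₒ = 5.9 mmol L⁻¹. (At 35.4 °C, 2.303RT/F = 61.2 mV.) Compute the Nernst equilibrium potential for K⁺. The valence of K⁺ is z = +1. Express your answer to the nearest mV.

E = (61.2/z) · log₁₀([K⁺]_out/[K⁺]_in) with z = +1.
= (61.2/1) · log₁₀(5.9/120) = 61.20 · log₁₀(0.04917)
= 61.20 · (-1.3083) = -80.07 mV

-80 mV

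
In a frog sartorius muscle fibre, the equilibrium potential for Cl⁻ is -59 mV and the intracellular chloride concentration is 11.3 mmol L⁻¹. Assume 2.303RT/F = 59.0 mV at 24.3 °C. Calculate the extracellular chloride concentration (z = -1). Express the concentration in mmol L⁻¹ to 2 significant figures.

Nernst: E = (59.0/-1) · log₁₀([out]/[in]), so log₁₀([out]/[in]) = -59.0 × -1 / 59.0 = 1.0000.
[out]/[in] = 10^(1.0000) = 10.
[out] = 10 × 11.3 = 113 mmol L⁻¹.

110 mmol L⁻¹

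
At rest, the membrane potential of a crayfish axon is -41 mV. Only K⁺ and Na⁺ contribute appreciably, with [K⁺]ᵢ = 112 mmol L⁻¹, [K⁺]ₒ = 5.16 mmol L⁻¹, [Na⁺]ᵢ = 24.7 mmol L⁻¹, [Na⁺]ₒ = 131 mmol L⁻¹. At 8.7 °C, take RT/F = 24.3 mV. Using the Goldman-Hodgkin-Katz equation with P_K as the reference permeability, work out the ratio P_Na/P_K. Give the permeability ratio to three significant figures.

Let α = P_Na/P_K. GHK: Vm = 24.3·ln[(Kₒ + α·Naₒ)/(Kᵢ + α·Naᵢ)].
e^(Vm/24.3) = e^(-41.0/24.3) = 0.18503
So 0.18503·(Kᵢ + α·Naᵢ) = Kₒ + α·Naₒ → α = (0.18503·112.0 − 5.16) / (131.0 − 0.18503·24.7)
α = (20.72 − 5.16) / (131.0 − 4.57) = 15.56/126.4 = 0.1231

0.123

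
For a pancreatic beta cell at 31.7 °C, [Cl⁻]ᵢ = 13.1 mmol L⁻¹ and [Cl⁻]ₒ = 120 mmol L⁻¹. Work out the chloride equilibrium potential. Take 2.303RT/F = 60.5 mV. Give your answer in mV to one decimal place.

-58.2 mV

E = (60.5/z) · log₁₀([Cl⁻]_out/[Cl⁻]_in) with z = -1.
For an anion, dividing by z = -1 reverses the sign.
= (60.5/-1) · log₁₀(120/13.1) = -60.50 · log₁₀(9.16)
= -60.50 · (0.9619) = -58.20 mV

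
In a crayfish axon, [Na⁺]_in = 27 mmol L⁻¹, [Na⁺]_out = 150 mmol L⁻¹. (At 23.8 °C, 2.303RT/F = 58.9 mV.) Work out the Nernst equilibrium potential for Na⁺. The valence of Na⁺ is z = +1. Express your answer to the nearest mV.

44 mV

E = (58.9/z) · log₁₀([Na⁺]_out/[Na⁺]_in) with z = +1.
= (58.9/1) · log₁₀(150/27) = 58.90 · log₁₀(5.556)
= 58.90 · (0.7447) = 43.86 mV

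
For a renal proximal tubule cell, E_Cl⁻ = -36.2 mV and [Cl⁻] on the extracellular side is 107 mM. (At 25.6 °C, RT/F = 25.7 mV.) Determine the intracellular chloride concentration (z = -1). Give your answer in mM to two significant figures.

Nernst: E = (25.7/-1) · ln([out]/[in]), so ln([out]/[in]) = -36.2 × -1 / 25.7 = 1.4086.
[out]/[in] = e^(1.4086) = 4.09.
[in] = 107 / 4.09 = 26.16 mM.

26 mM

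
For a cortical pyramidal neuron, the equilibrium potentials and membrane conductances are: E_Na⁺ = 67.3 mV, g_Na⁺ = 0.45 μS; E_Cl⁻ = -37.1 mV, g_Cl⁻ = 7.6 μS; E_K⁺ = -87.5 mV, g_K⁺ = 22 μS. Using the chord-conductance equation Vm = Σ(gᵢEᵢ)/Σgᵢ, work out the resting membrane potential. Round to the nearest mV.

Σ gᵢEᵢ = 0.45·(67.3) + 7.6·(-37.1) + 22·(-87.5) = -2176.68
Σ gᵢ = 0.45 + 7.6 + 22 = 30.05
Vm = -2176.68 / 30.05 = -72.44 mV

-72 mV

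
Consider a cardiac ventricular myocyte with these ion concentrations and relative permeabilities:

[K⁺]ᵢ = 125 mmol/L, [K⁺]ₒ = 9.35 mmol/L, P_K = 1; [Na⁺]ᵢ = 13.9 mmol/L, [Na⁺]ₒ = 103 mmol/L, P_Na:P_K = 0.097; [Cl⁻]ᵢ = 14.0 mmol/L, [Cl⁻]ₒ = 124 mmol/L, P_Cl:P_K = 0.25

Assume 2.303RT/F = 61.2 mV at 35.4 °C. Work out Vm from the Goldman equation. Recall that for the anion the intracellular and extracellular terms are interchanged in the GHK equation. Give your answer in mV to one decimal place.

-51.3 mV

Vm = 61.2 · log₁₀[(Σ P·[cation]ₒ + Σ P·[anion]ᵢ) / (Σ P·[cation]ᵢ + Σ P·[anion]ₒ)]
Numerator = 1×9.35 + 0.097×103 + 0.25×14.0 = 22.84
Denominator = 1×125 + 0.097×13.9 + 0.25×124 = 157.3
Vm = 61.2 · log₁₀(0.14516) = 61.2 × (-0.8381) = -51.29 mV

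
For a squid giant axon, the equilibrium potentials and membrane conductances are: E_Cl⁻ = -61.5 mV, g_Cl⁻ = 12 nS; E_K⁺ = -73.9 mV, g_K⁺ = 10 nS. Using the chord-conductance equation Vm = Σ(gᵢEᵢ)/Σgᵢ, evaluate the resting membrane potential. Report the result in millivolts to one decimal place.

-67.1 mV

Σ gᵢEᵢ = 12·(-61.5) + 10·(-73.9) = -1477.00
Σ gᵢ = 12 + 10 = 22
Vm = -1477.00 / 22 = -67.14 mV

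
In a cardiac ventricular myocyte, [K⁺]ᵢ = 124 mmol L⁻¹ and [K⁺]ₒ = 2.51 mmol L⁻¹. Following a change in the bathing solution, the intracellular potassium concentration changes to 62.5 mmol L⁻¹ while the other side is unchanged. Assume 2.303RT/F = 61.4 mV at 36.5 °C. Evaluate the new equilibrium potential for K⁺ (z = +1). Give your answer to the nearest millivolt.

After the shift: [K⁺]_out = 2.51, [K⁺]_in = 62.5 mmol L⁻¹.
E_new = (61.4/1)·log₁₀(2.51/62.5) = 61.40 · (-1.3962) = -85.73 mV

-86 mV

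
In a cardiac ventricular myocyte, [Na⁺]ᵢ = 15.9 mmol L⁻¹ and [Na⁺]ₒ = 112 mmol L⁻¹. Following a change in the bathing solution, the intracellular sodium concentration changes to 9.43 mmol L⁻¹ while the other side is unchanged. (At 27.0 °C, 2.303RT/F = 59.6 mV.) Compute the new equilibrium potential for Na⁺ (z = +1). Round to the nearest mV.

64 mV

After the shift: [Na⁺]_out = 112, [Na⁺]_in = 9.43 mmol L⁻¹.
E_new = (59.6/1)·log₁₀(112/9.43) = 59.60 · (1.0747) = 64.05 mV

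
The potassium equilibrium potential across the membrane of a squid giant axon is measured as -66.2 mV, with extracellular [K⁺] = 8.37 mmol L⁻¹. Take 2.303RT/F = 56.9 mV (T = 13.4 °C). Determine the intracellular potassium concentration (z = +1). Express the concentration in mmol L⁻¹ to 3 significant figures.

Nernst: E = (56.9/1) · log₁₀([out]/[in]), so log₁₀([out]/[in]) = -66.2 × 1 / 56.9 = -1.1634.
[out]/[in] = 10^(-1.1634) = 0.06864.
[in] = 8.37 / 0.06864 = 121.9 mmol L⁻¹.

122 mmol L⁻¹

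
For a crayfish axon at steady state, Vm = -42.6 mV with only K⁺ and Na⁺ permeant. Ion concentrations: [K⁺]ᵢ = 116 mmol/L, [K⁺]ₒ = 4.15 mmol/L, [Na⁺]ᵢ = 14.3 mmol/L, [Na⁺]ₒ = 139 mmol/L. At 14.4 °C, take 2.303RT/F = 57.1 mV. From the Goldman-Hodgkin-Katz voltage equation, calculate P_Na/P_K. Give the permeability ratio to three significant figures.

0.122

Let α = P_Na/P_K. GHK: Vm = 57.1·log₁₀[(Kₒ + α·Naₒ)/(Kᵢ + α·Naᵢ)].
10^(Vm/57.1) = 10^(-42.6/57.1) = 0.17945
So 0.17945·(Kᵢ + α·Naᵢ) = Kₒ + α·Naₒ → α = (0.17945·116.0 − 4.15) / (139.0 − 0.17945·14.3)
α = (20.82 − 4.15) / (139.0 − 2.566) = 16.67/136.4 = 0.1222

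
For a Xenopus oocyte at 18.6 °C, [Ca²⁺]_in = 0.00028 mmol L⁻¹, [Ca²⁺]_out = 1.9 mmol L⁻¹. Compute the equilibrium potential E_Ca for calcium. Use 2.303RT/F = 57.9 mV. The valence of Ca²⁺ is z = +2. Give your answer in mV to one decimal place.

110.9 mV

E = (57.9/z) · log₁₀([Ca²⁺]_out/[Ca²⁺]_in) with z = +2.
= (57.9/2) · log₁₀(1.9/0.00028) = 28.95 · log₁₀(6786)
= 28.95 · (3.8316) = 110.92 mV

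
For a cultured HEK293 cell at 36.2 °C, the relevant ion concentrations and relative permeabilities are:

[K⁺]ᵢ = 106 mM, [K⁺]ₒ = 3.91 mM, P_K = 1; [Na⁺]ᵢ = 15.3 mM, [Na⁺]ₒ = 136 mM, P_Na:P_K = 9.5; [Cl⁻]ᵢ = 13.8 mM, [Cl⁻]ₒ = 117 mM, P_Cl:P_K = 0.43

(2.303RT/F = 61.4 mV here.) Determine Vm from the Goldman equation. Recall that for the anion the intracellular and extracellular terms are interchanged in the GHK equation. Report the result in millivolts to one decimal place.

39.0 mV

Vm = 61.4 · log₁₀[(Σ P·[cation]ₒ + Σ P·[anion]ᵢ) / (Σ P·[cation]ᵢ + Σ P·[anion]ₒ)]
Numerator = 1×3.91 + 9.5×136 + 0.43×13.8 = 1302
Denominator = 1×106 + 9.5×15.3 + 0.43×117 = 301.7
Vm = 61.4 · log₁₀(4.3156) = 61.4 × (0.6350) = 38.99 mV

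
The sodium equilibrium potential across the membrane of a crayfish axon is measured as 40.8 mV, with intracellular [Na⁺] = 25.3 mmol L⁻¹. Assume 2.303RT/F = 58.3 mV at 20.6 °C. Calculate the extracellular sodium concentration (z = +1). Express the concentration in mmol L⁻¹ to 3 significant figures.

Nernst: E = (58.3/1) · log₁₀([out]/[in]), so log₁₀([out]/[in]) = 40.8 × 1 / 58.3 = 0.6998.
[out]/[in] = 10^(0.6998) = 5.01.
[out] = 5.01 × 25.3 = 126.8 mmol L⁻¹.

127 mmol L⁻¹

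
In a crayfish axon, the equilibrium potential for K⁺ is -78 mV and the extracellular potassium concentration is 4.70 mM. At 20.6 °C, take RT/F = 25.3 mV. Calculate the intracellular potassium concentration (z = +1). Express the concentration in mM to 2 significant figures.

Nernst: E = (25.3/1) · ln([out]/[in]), so ln([out]/[in]) = -78.0 × 1 / 25.3 = -3.0830.
[out]/[in] = e^(-3.0830) = 0.04582.
[in] = 4.70 / 0.04582 = 102.6 mM.

100 mM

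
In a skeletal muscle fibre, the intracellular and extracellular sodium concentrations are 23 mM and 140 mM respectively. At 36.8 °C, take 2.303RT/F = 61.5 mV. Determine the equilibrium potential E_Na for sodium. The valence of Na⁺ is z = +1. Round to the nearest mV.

E = (61.5/z) · log₁₀([Na⁺]_out/[Na⁺]_in) with z = +1.
= (61.5/1) · log₁₀(140/23) = 61.50 · log₁₀(6.087)
= 61.50 · (0.7844) = 48.24 mV

48 mV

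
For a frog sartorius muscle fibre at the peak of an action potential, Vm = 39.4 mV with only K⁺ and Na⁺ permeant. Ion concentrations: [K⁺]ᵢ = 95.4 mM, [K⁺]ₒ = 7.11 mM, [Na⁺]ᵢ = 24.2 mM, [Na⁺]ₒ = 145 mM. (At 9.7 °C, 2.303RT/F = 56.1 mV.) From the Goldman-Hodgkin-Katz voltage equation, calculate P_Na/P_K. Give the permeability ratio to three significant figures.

Let α = P_Na/P_K. GHK: Vm = 56.1·log₁₀[(Kₒ + α·Naₒ)/(Kᵢ + α·Naᵢ)].
10^(Vm/56.1) = 10^(39.4/56.1) = 5.0387
So 5.0387·(Kᵢ + α·Naᵢ) = Kₒ + α·Naₒ → α = (5.0387·95.4 − 7.11) / (145.0 − 5.0387·24.2)
α = (480.7 − 7.11) / (145.0 − 121.9) = 473.6/23.06 = 20.53

20.5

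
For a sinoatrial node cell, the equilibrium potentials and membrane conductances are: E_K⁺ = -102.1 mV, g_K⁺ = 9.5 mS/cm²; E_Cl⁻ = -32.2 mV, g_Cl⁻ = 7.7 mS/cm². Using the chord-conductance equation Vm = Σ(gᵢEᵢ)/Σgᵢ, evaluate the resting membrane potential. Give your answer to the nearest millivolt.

-71 mV

Σ gᵢEᵢ = 9.5·(-102.1) + 7.7·(-32.2) = -1217.89
Σ gᵢ = 9.5 + 7.7 = 17.2
Vm = -1217.89 / 17.2 = -70.81 mV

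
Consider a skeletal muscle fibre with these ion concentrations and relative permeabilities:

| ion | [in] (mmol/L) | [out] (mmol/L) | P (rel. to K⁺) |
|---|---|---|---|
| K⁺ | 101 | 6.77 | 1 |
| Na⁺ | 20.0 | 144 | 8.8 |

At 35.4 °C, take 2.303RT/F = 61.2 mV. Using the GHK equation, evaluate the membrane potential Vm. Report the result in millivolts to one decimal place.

40.6 mV

Vm = 61.2 · log₁₀[(Σ P·[cation]ₒ + Σ P·[anion]ᵢ) / (Σ P·[cation]ᵢ + Σ P·[anion]ₒ)]
Numerator = 1×6.77 + 8.8×144 = 1274
Denominator = 1×101 + 8.8×20.0 = 277
Vm = 61.2 · log₁₀(4.5992) = 61.2 × (0.6627) = 40.56 mV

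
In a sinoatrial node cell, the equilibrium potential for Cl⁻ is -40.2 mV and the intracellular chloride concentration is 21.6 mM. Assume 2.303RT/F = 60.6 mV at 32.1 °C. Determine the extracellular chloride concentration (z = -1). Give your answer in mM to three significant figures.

99.5 mM

Nernst: E = (60.6/-1) · log₁₀([out]/[in]), so log₁₀([out]/[in]) = -40.2 × -1 / 60.6 = 0.6634.
[out]/[in] = 10^(0.6634) = 4.606.
[out] = 4.606 × 21.6 = 99.5 mM.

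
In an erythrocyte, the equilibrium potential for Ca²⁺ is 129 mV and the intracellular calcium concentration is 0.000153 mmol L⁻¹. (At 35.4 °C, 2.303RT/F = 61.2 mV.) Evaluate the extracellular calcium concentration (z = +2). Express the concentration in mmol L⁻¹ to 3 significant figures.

Nernst: E = (61.2/2) · log₁₀([out]/[in]), so log₁₀([out]/[in]) = 129.0 × 2 / 61.2 = 4.2157.
[out]/[in] = 10^(4.2157) = 1.643e+04.
[out] = 1.643e+04 × 0.000153 = 2.514 mmol L⁻¹.

2.51 mmol L⁻¹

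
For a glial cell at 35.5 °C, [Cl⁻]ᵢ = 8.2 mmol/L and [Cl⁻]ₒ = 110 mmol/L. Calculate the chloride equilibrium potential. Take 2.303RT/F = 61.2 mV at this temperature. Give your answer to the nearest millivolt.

E = (61.2/z) · log₁₀([Cl⁻]_out/[Cl⁻]_in) with z = -1.
For an anion, dividing by z = -1 reverses the sign.
= (61.2/-1) · log₁₀(110/8.2) = -61.20 · log₁₀(13.41)
= -61.20 · (1.1276) = -69.01 mV

-69 mV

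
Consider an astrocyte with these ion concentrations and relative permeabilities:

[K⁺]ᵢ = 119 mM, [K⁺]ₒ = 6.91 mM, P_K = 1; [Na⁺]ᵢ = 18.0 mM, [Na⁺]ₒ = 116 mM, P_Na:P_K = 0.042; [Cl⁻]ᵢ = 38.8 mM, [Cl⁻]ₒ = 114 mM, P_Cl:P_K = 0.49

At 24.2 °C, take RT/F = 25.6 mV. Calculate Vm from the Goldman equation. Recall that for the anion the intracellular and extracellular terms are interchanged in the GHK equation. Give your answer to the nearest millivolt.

-45 mV

Vm = 25.6 · ln[(Σ P·[cation]ₒ + Σ P·[anion]ᵢ) / (Σ P·[cation]ᵢ + Σ P·[anion]ₒ)]
Numerator = 1×6.91 + 0.042×116 + 0.49×38.8 = 30.79
Denominator = 1×119 + 0.042×18.0 + 0.49×114 = 175.6
Vm = 25.6 · ln(0.17535) = 25.6 × (-1.7410) = -44.57 mV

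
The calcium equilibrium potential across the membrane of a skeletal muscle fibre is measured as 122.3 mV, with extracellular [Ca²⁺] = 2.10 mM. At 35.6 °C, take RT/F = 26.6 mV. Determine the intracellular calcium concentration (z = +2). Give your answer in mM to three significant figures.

0.000213 mM

Nernst: E = (26.6/2) · ln([out]/[in]), so ln([out]/[in]) = 122.3 × 2 / 26.6 = 9.1955.
[out]/[in] = e^(9.1955) = 9853.
[in] = 2.10 / 9853 = 0.0002131 mM.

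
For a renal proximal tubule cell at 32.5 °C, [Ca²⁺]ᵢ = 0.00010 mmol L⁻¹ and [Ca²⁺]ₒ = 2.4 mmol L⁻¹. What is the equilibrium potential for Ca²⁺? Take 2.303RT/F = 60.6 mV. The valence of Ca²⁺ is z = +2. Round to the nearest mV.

E = (60.6/z) · log₁₀([Ca²⁺]_out/[Ca²⁺]_in) with z = +2.
= (60.6/2) · log₁₀(2.4/0.00010) = 30.30 · log₁₀(2.4e+04)
= 30.30 · (4.3802) = 132.72 mV

133 mV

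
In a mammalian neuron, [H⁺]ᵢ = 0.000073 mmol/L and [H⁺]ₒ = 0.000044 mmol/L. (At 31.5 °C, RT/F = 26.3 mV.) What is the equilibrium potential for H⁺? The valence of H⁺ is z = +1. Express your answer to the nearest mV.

E = (26.3/z) · ln([H⁺]_out/[H⁺]_in) with z = +1.
= (26.3/1) · ln(0.000044/0.000073) = 26.30 · ln(0.6027)
= 26.30 · (-0.5063) = -13.31 mV

-13 mV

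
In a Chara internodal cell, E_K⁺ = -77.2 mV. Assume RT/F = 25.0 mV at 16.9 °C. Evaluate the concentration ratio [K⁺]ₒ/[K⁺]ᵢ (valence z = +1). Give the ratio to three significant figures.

0.0456

ln([out]/[in]) = E·z/(25.0) = -77.2 × 1 / 25.0 = -3.0880
[out]/[in] = e^(-3.0880) = 0.04559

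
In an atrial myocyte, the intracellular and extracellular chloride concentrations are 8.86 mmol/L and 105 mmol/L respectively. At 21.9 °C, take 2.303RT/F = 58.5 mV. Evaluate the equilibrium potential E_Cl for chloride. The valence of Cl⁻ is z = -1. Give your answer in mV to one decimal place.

E = (58.5/z) · log₁₀([Cl⁻]_out/[Cl⁻]_in) with z = -1.
For an anion, dividing by z = -1 reverses the sign.
= (58.5/-1) · log₁₀(105/8.86) = -58.50 · log₁₀(11.85)
= -58.50 · (1.0738) = -62.81 mV

-62.8 mV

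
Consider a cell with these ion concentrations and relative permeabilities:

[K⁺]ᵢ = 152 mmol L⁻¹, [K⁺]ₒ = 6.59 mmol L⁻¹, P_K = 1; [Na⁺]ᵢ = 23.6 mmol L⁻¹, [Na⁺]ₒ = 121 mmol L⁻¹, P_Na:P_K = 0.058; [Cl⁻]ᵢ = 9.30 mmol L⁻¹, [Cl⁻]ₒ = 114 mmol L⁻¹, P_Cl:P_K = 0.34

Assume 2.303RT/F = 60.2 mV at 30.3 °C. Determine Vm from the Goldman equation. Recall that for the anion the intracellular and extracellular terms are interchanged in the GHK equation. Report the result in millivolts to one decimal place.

-63.8 mV

Vm = 60.2 · log₁₀[(Σ P·[cation]ₒ + Σ P·[anion]ᵢ) / (Σ P·[cation]ᵢ + Σ P·[anion]ₒ)]
Numerator = 1×6.59 + 0.058×121 + 0.34×9.30 = 16.77
Denominator = 1×152 + 0.058×23.6 + 0.34×114 = 192.1
Vm = 60.2 · log₁₀(0.087285) = 60.2 × (-1.0591) = -63.76 mV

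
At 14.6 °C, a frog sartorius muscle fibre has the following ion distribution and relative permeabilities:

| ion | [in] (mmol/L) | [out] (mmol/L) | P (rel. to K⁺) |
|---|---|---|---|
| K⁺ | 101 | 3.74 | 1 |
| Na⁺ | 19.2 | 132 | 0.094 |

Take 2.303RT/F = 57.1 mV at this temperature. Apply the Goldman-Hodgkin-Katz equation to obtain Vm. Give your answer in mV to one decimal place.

-45.9 mV

Vm = 57.1 · log₁₀[(Σ P·[cation]ₒ + Σ P·[anion]ᵢ) / (Σ P·[cation]ᵢ + Σ P·[anion]ₒ)]
Numerator = 1×3.74 + 0.094×132 = 16.15
Denominator = 1×101 + 0.094×19.2 = 102.8
Vm = 57.1 · log₁₀(0.15707) = 57.1 × (-0.8039) = -45.90 mV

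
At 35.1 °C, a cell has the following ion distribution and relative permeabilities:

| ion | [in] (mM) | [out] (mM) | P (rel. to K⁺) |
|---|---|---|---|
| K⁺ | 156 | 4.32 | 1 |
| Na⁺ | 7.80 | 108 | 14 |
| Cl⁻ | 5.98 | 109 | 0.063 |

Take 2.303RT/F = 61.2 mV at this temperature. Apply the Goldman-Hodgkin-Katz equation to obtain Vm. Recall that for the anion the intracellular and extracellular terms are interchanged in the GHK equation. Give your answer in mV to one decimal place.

45.7 mV

Vm = 61.2 · log₁₀[(Σ P·[cation]ₒ + Σ P·[anion]ᵢ) / (Σ P·[cation]ᵢ + Σ P·[anion]ₒ)]
Numerator = 1×4.32 + 14×108 + 0.063×5.98 = 1517
Denominator = 1×156 + 14×7.80 + 0.063×109 = 272.1
Vm = 61.2 · log₁₀(5.5747) = 61.2 × (0.7462) = 45.67 mV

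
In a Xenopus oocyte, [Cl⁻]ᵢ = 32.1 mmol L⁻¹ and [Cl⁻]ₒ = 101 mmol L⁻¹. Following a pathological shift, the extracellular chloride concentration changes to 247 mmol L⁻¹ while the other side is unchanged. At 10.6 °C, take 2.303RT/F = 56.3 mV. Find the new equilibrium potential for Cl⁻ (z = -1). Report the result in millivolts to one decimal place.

-49.9 mV

After the shift: [Cl⁻]_out = 247, [Cl⁻]_in = 32.1 mmol L⁻¹.
E_new = (56.3/-1)·log₁₀(247/32.1) = -56.30 · (0.8862) = -49.89 mV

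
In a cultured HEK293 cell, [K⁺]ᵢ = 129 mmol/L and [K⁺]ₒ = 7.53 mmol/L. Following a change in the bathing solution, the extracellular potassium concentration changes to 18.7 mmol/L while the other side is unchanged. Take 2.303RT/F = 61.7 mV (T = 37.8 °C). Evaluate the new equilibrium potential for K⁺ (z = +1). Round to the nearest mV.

After the shift: [K⁺]_out = 18.7, [K⁺]_in = 129 mmol/L.
E_new = (61.7/1)·log₁₀(18.7/129) = 61.70 · (-0.8387) = -51.75 mV

-52 mV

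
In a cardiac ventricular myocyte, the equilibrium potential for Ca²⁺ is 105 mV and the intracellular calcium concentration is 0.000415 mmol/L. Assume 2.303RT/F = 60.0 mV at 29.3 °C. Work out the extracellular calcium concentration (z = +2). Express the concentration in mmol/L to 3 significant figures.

Nernst: E = (60.0/2) · log₁₀([out]/[in]), so log₁₀([out]/[in]) = 105.0 × 2 / 60.0 = 3.5000.
[out]/[in] = 10^(3.5000) = 3162.
[out] = 3162 × 0.000415 = 1.312 mmol/L.

1.31 mmol/L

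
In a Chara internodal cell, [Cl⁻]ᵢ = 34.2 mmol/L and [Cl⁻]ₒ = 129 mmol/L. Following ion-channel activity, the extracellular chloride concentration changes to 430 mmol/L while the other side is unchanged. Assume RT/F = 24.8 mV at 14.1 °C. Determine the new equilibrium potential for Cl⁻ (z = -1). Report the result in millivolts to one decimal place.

After the shift: [Cl⁻]_out = 430, [Cl⁻]_in = 34.2 mmol/L.
E_new = (24.8/-1)·ln(430/34.2) = -24.80 · (2.5316) = -62.78 mV

-62.8 mV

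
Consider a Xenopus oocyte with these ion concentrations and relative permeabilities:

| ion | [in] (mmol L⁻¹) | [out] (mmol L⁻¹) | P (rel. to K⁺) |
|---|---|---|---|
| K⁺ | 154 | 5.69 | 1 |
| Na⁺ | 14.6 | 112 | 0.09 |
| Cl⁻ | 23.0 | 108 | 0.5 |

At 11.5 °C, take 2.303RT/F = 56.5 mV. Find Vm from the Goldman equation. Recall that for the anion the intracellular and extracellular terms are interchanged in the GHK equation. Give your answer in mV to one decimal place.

-50.0 mV

Vm = 56.5 · log₁₀[(Σ P·[cation]ₒ + Σ P·[anion]ᵢ) / (Σ P·[cation]ᵢ + Σ P·[anion]ₒ)]
Numerator = 1×5.69 + 0.09×112 + 0.5×23.0 = 27.27
Denominator = 1×154 + 0.09×14.6 + 0.5×108 = 209.3
Vm = 56.5 · log₁₀(0.13028) = 56.5 × (-0.8851) = -50.01 mV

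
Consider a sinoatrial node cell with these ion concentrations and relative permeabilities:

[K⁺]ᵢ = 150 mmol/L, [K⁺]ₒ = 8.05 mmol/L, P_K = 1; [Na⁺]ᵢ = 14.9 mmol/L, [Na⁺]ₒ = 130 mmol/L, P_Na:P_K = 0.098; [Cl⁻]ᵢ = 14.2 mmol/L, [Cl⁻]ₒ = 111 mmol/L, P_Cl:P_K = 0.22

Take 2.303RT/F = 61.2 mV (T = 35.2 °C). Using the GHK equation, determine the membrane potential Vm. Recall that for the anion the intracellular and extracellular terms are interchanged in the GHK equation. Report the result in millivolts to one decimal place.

Vm = 61.2 · log₁₀[(Σ P·[cation]ₒ + Σ P·[anion]ᵢ) / (Σ P·[cation]ᵢ + Σ P·[anion]ₒ)]
Numerator = 1×8.05 + 0.098×130 + 0.22×14.2 = 23.91
Denominator = 1×150 + 0.098×14.9 + 0.22×111 = 175.9
Vm = 61.2 · log₁₀(0.13597) = 61.2 × (-0.8666) = -53.03 mV

-53.0 mV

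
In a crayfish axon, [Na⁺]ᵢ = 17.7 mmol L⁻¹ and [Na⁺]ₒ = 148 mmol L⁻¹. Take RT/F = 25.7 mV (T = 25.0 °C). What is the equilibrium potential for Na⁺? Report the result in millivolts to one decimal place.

E = (25.7/z) · ln([Na⁺]_out/[Na⁺]_in) with z = +1.
= (25.7/1) · ln(148/17.7) = 25.70 · ln(8.362)
= 25.70 · (2.1236) = 54.58 mV

54.6 mV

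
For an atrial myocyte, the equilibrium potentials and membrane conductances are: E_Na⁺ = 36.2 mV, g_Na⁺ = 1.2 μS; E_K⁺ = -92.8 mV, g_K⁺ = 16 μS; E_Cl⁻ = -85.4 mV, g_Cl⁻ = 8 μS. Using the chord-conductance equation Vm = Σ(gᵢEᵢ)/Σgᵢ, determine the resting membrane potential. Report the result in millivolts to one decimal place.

-84.3 mV

Σ gᵢEᵢ = 1.2·(36.2) + 16·(-92.8) + 8·(-85.4) = -2124.56
Σ gᵢ = 1.2 + 16 + 8 = 25.2
Vm = -2124.56 / 25.2 = -84.31 mV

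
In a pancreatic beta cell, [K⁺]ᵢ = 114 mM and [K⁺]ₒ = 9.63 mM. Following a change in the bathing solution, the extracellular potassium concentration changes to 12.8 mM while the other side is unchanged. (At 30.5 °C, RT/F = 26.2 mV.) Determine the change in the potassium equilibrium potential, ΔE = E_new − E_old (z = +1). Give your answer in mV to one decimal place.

E_old = (26.2/1)·ln(9.63/114) = -64.75 mV
E_new = (26.2/1)·ln(12.8/114) = -57.29 mV
ΔE = -57.29 − (-64.75) = 7.46 mV

7.5 mV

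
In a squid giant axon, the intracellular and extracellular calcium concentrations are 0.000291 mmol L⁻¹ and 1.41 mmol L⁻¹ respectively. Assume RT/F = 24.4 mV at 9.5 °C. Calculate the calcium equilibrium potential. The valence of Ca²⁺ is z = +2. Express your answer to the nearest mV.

E = (24.4/z) · ln([Ca²⁺]_out/[Ca²⁺]_in) with z = +2.
= (24.4/2) · ln(1.41/0.000291) = 12.20 · ln(4845)
= 12.20 · (8.4858) = 103.53 mV

104 mV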